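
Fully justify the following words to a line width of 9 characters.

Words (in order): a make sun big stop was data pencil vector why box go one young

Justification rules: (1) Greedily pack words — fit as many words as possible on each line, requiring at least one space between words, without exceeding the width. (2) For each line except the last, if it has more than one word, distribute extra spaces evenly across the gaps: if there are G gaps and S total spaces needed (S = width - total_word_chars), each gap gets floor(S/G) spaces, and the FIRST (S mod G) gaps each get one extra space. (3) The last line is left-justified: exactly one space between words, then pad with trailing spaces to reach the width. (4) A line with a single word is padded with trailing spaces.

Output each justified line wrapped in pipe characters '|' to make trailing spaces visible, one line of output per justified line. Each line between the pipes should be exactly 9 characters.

Line 1: ['a', 'make'] (min_width=6, slack=3)
Line 2: ['sun', 'big'] (min_width=7, slack=2)
Line 3: ['stop', 'was'] (min_width=8, slack=1)
Line 4: ['data'] (min_width=4, slack=5)
Line 5: ['pencil'] (min_width=6, slack=3)
Line 6: ['vector'] (min_width=6, slack=3)
Line 7: ['why', 'box'] (min_width=7, slack=2)
Line 8: ['go', 'one'] (min_width=6, slack=3)
Line 9: ['young'] (min_width=5, slack=4)

Answer: |a    make|
|sun   big|
|stop  was|
|data     |
|pencil   |
|vector   |
|why   box|
|go    one|
|young    |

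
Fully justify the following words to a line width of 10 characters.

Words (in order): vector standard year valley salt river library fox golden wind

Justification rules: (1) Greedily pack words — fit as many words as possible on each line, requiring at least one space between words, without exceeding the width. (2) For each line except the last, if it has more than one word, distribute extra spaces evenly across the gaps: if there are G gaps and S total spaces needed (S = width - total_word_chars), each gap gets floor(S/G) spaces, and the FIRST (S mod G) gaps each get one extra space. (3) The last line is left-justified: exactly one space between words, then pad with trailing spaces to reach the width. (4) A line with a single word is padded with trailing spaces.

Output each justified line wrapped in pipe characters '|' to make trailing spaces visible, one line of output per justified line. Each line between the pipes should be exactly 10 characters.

Line 1: ['vector'] (min_width=6, slack=4)
Line 2: ['standard'] (min_width=8, slack=2)
Line 3: ['year'] (min_width=4, slack=6)
Line 4: ['valley'] (min_width=6, slack=4)
Line 5: ['salt', 'river'] (min_width=10, slack=0)
Line 6: ['library'] (min_width=7, slack=3)
Line 7: ['fox', 'golden'] (min_width=10, slack=0)
Line 8: ['wind'] (min_width=4, slack=6)

Answer: |vector    |
|standard  |
|year      |
|valley    |
|salt river|
|library   |
|fox golden|
|wind      |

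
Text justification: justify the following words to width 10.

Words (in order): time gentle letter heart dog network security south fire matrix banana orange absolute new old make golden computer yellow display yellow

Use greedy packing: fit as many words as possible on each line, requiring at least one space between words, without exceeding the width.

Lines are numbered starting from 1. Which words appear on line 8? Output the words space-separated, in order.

Answer: matrix

Derivation:
Line 1: ['time'] (min_width=4, slack=6)
Line 2: ['gentle'] (min_width=6, slack=4)
Line 3: ['letter'] (min_width=6, slack=4)
Line 4: ['heart', 'dog'] (min_width=9, slack=1)
Line 5: ['network'] (min_width=7, slack=3)
Line 6: ['security'] (min_width=8, slack=2)
Line 7: ['south', 'fire'] (min_width=10, slack=0)
Line 8: ['matrix'] (min_width=6, slack=4)
Line 9: ['banana'] (min_width=6, slack=4)
Line 10: ['orange'] (min_width=6, slack=4)
Line 11: ['absolute'] (min_width=8, slack=2)
Line 12: ['new', 'old'] (min_width=7, slack=3)
Line 13: ['make'] (min_width=4, slack=6)
Line 14: ['golden'] (min_width=6, slack=4)
Line 15: ['computer'] (min_width=8, slack=2)
Line 16: ['yellow'] (min_width=6, slack=4)
Line 17: ['display'] (min_width=7, slack=3)
Line 18: ['yellow'] (min_width=6, slack=4)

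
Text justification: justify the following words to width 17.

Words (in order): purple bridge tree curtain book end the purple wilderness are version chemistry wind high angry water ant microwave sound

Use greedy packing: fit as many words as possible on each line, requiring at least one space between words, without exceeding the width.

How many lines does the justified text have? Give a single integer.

Line 1: ['purple', 'bridge'] (min_width=13, slack=4)
Line 2: ['tree', 'curtain', 'book'] (min_width=17, slack=0)
Line 3: ['end', 'the', 'purple'] (min_width=14, slack=3)
Line 4: ['wilderness', 'are'] (min_width=14, slack=3)
Line 5: ['version', 'chemistry'] (min_width=17, slack=0)
Line 6: ['wind', 'high', 'angry'] (min_width=15, slack=2)
Line 7: ['water', 'ant'] (min_width=9, slack=8)
Line 8: ['microwave', 'sound'] (min_width=15, slack=2)
Total lines: 8

Answer: 8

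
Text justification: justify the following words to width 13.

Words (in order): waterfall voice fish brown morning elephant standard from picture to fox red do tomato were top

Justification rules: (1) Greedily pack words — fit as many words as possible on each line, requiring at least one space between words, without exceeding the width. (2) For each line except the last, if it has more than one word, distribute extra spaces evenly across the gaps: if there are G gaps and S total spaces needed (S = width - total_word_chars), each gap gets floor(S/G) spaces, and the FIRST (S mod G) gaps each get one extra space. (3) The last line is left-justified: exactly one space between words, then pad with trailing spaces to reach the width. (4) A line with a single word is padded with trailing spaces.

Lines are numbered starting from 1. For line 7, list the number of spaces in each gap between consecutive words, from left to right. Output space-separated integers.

Line 1: ['waterfall'] (min_width=9, slack=4)
Line 2: ['voice', 'fish'] (min_width=10, slack=3)
Line 3: ['brown', 'morning'] (min_width=13, slack=0)
Line 4: ['elephant'] (min_width=8, slack=5)
Line 5: ['standard', 'from'] (min_width=13, slack=0)
Line 6: ['picture', 'to'] (min_width=10, slack=3)
Line 7: ['fox', 'red', 'do'] (min_width=10, slack=3)
Line 8: ['tomato', 'were'] (min_width=11, slack=2)
Line 9: ['top'] (min_width=3, slack=10)

Answer: 3 2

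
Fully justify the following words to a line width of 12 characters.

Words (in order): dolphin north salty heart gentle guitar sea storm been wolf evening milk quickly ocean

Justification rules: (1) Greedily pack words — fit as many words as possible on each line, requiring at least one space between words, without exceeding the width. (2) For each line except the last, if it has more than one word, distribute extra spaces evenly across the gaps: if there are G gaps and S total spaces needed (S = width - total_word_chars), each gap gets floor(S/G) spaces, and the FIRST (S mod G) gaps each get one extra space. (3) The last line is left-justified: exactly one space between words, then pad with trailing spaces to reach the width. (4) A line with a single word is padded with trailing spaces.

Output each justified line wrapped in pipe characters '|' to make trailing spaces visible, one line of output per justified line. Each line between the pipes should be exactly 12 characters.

Answer: |dolphin     |
|north  salty|
|heart gentle|
|guitar   sea|
|storm   been|
|wolf evening|
|milk quickly|
|ocean       |

Derivation:
Line 1: ['dolphin'] (min_width=7, slack=5)
Line 2: ['north', 'salty'] (min_width=11, slack=1)
Line 3: ['heart', 'gentle'] (min_width=12, slack=0)
Line 4: ['guitar', 'sea'] (min_width=10, slack=2)
Line 5: ['storm', 'been'] (min_width=10, slack=2)
Line 6: ['wolf', 'evening'] (min_width=12, slack=0)
Line 7: ['milk', 'quickly'] (min_width=12, slack=0)
Line 8: ['ocean'] (min_width=5, slack=7)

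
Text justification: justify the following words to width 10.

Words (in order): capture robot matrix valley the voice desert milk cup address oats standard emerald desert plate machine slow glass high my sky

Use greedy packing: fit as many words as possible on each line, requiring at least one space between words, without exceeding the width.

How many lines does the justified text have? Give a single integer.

Line 1: ['capture'] (min_width=7, slack=3)
Line 2: ['robot'] (min_width=5, slack=5)
Line 3: ['matrix'] (min_width=6, slack=4)
Line 4: ['valley', 'the'] (min_width=10, slack=0)
Line 5: ['voice'] (min_width=5, slack=5)
Line 6: ['desert'] (min_width=6, slack=4)
Line 7: ['milk', 'cup'] (min_width=8, slack=2)
Line 8: ['address'] (min_width=7, slack=3)
Line 9: ['oats'] (min_width=4, slack=6)
Line 10: ['standard'] (min_width=8, slack=2)
Line 11: ['emerald'] (min_width=7, slack=3)
Line 12: ['desert'] (min_width=6, slack=4)
Line 13: ['plate'] (min_width=5, slack=5)
Line 14: ['machine'] (min_width=7, slack=3)
Line 15: ['slow', 'glass'] (min_width=10, slack=0)
Line 16: ['high', 'my'] (min_width=7, slack=3)
Line 17: ['sky'] (min_width=3, slack=7)
Total lines: 17

Answer: 17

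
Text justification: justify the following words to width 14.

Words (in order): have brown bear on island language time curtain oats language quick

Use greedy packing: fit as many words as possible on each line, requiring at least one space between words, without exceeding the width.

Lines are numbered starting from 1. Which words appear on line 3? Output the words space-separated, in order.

Line 1: ['have', 'brown'] (min_width=10, slack=4)
Line 2: ['bear', 'on', 'island'] (min_width=14, slack=0)
Line 3: ['language', 'time'] (min_width=13, slack=1)
Line 4: ['curtain', 'oats'] (min_width=12, slack=2)
Line 5: ['language', 'quick'] (min_width=14, slack=0)

Answer: language time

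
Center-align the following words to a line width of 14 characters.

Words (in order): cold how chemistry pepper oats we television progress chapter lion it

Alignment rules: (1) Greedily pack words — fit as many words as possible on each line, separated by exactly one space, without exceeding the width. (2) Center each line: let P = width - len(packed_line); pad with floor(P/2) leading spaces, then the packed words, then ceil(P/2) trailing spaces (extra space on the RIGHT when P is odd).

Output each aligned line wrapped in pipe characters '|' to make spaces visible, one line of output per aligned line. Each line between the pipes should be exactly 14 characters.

Answer: |   cold how   |
|  chemistry   |
|pepper oats we|
|  television  |
|   progress   |
| chapter lion |
|      it      |

Derivation:
Line 1: ['cold', 'how'] (min_width=8, slack=6)
Line 2: ['chemistry'] (min_width=9, slack=5)
Line 3: ['pepper', 'oats', 'we'] (min_width=14, slack=0)
Line 4: ['television'] (min_width=10, slack=4)
Line 5: ['progress'] (min_width=8, slack=6)
Line 6: ['chapter', 'lion'] (min_width=12, slack=2)
Line 7: ['it'] (min_width=2, slack=12)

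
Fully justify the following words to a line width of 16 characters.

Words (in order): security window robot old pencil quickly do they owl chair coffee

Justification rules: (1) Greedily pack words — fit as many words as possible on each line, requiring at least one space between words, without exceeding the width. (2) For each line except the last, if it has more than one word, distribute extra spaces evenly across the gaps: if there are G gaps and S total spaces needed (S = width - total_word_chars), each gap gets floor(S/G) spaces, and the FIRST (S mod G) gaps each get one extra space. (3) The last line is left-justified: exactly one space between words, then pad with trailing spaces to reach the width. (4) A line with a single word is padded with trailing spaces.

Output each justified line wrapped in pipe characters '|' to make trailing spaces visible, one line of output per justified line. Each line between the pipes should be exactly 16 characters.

Line 1: ['security', 'window'] (min_width=15, slack=1)
Line 2: ['robot', 'old', 'pencil'] (min_width=16, slack=0)
Line 3: ['quickly', 'do', 'they'] (min_width=15, slack=1)
Line 4: ['owl', 'chair', 'coffee'] (min_width=16, slack=0)

Answer: |security  window|
|robot old pencil|
|quickly  do they|
|owl chair coffee|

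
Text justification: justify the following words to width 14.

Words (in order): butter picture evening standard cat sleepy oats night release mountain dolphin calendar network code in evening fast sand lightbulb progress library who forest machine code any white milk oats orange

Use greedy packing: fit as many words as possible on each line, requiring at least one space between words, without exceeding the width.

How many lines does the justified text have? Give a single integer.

Line 1: ['butter', 'picture'] (min_width=14, slack=0)
Line 2: ['evening'] (min_width=7, slack=7)
Line 3: ['standard', 'cat'] (min_width=12, slack=2)
Line 4: ['sleepy', 'oats'] (min_width=11, slack=3)
Line 5: ['night', 'release'] (min_width=13, slack=1)
Line 6: ['mountain'] (min_width=8, slack=6)
Line 7: ['dolphin'] (min_width=7, slack=7)
Line 8: ['calendar'] (min_width=8, slack=6)
Line 9: ['network', 'code'] (min_width=12, slack=2)
Line 10: ['in', 'evening'] (min_width=10, slack=4)
Line 11: ['fast', 'sand'] (min_width=9, slack=5)
Line 12: ['lightbulb'] (min_width=9, slack=5)
Line 13: ['progress'] (min_width=8, slack=6)
Line 14: ['library', 'who'] (min_width=11, slack=3)
Line 15: ['forest', 'machine'] (min_width=14, slack=0)
Line 16: ['code', 'any', 'white'] (min_width=14, slack=0)
Line 17: ['milk', 'oats'] (min_width=9, slack=5)
Line 18: ['orange'] (min_width=6, slack=8)
Total lines: 18

Answer: 18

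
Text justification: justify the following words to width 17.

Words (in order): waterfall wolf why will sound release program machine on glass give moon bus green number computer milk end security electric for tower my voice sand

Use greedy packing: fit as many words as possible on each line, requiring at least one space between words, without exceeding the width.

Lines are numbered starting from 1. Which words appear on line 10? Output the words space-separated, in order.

Answer: voice sand

Derivation:
Line 1: ['waterfall', 'wolf'] (min_width=14, slack=3)
Line 2: ['why', 'will', 'sound'] (min_width=14, slack=3)
Line 3: ['release', 'program'] (min_width=15, slack=2)
Line 4: ['machine', 'on', 'glass'] (min_width=16, slack=1)
Line 5: ['give', 'moon', 'bus'] (min_width=13, slack=4)
Line 6: ['green', 'number'] (min_width=12, slack=5)
Line 7: ['computer', 'milk', 'end'] (min_width=17, slack=0)
Line 8: ['security', 'electric'] (min_width=17, slack=0)
Line 9: ['for', 'tower', 'my'] (min_width=12, slack=5)
Line 10: ['voice', 'sand'] (min_width=10, slack=7)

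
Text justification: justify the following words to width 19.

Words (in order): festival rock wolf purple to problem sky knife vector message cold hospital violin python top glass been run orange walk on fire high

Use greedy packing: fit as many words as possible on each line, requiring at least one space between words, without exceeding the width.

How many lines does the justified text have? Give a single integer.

Line 1: ['festival', 'rock', 'wolf'] (min_width=18, slack=1)
Line 2: ['purple', 'to', 'problem'] (min_width=17, slack=2)
Line 3: ['sky', 'knife', 'vector'] (min_width=16, slack=3)
Line 4: ['message', 'cold'] (min_width=12, slack=7)
Line 5: ['hospital', 'violin'] (min_width=15, slack=4)
Line 6: ['python', 'top', 'glass'] (min_width=16, slack=3)
Line 7: ['been', 'run', 'orange'] (min_width=15, slack=4)
Line 8: ['walk', 'on', 'fire', 'high'] (min_width=17, slack=2)
Total lines: 8

Answer: 8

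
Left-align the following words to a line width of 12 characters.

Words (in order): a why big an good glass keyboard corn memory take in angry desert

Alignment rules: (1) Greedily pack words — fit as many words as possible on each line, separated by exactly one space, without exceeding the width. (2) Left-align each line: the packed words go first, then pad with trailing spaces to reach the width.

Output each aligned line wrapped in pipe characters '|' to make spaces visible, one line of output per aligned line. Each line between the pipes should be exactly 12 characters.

Line 1: ['a', 'why', 'big', 'an'] (min_width=12, slack=0)
Line 2: ['good', 'glass'] (min_width=10, slack=2)
Line 3: ['keyboard'] (min_width=8, slack=4)
Line 4: ['corn', 'memory'] (min_width=11, slack=1)
Line 5: ['take', 'in'] (min_width=7, slack=5)
Line 6: ['angry', 'desert'] (min_width=12, slack=0)

Answer: |a why big an|
|good glass  |
|keyboard    |
|corn memory |
|take in     |
|angry desert|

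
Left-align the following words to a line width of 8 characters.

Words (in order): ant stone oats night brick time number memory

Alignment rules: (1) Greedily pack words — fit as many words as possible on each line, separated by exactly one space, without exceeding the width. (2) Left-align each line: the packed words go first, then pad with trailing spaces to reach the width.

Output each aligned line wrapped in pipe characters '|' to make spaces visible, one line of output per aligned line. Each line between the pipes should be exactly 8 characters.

Line 1: ['ant'] (min_width=3, slack=5)
Line 2: ['stone'] (min_width=5, slack=3)
Line 3: ['oats'] (min_width=4, slack=4)
Line 4: ['night'] (min_width=5, slack=3)
Line 5: ['brick'] (min_width=5, slack=3)
Line 6: ['time'] (min_width=4, slack=4)
Line 7: ['number'] (min_width=6, slack=2)
Line 8: ['memory'] (min_width=6, slack=2)

Answer: |ant     |
|stone   |
|oats    |
|night   |
|brick   |
|time    |
|number  |
|memory  |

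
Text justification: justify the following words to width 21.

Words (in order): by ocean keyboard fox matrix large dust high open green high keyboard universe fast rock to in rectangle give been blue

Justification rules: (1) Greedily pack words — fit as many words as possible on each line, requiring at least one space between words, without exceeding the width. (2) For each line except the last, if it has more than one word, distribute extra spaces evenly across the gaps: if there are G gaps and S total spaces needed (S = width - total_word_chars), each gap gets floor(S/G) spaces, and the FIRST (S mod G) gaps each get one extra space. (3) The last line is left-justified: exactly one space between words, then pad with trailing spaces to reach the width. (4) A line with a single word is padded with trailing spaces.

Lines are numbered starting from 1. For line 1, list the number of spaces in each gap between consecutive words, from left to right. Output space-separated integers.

Answer: 1 1 1

Derivation:
Line 1: ['by', 'ocean', 'keyboard', 'fox'] (min_width=21, slack=0)
Line 2: ['matrix', 'large', 'dust'] (min_width=17, slack=4)
Line 3: ['high', 'open', 'green', 'high'] (min_width=20, slack=1)
Line 4: ['keyboard', 'universe'] (min_width=17, slack=4)
Line 5: ['fast', 'rock', 'to', 'in'] (min_width=15, slack=6)
Line 6: ['rectangle', 'give', 'been'] (min_width=19, slack=2)
Line 7: ['blue'] (min_width=4, slack=17)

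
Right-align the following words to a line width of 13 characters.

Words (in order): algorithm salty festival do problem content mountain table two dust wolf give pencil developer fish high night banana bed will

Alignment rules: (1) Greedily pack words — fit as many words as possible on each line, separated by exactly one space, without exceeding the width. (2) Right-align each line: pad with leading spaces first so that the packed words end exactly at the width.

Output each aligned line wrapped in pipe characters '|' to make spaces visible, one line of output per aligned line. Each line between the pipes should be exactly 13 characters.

Answer: |    algorithm|
|        salty|
|  festival do|
|      problem|
|      content|
|     mountain|
|    table two|
|    dust wolf|
|  give pencil|
|    developer|
|    fish high|
| night banana|
|     bed will|

Derivation:
Line 1: ['algorithm'] (min_width=9, slack=4)
Line 2: ['salty'] (min_width=5, slack=8)
Line 3: ['festival', 'do'] (min_width=11, slack=2)
Line 4: ['problem'] (min_width=7, slack=6)
Line 5: ['content'] (min_width=7, slack=6)
Line 6: ['mountain'] (min_width=8, slack=5)
Line 7: ['table', 'two'] (min_width=9, slack=4)
Line 8: ['dust', 'wolf'] (min_width=9, slack=4)
Line 9: ['give', 'pencil'] (min_width=11, slack=2)
Line 10: ['developer'] (min_width=9, slack=4)
Line 11: ['fish', 'high'] (min_width=9, slack=4)
Line 12: ['night', 'banana'] (min_width=12, slack=1)
Line 13: ['bed', 'will'] (min_width=8, slack=5)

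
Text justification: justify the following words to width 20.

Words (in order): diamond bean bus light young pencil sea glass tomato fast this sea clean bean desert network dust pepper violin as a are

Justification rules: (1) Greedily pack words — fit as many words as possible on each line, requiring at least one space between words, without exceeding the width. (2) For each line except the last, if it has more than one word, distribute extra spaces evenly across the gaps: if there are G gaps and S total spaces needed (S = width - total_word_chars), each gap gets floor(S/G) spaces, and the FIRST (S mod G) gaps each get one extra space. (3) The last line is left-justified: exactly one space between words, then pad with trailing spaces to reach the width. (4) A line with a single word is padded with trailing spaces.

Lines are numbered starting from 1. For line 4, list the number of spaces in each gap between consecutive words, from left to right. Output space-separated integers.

Answer: 2 1 1

Derivation:
Line 1: ['diamond', 'bean', 'bus'] (min_width=16, slack=4)
Line 2: ['light', 'young', 'pencil'] (min_width=18, slack=2)
Line 3: ['sea', 'glass', 'tomato'] (min_width=16, slack=4)
Line 4: ['fast', 'this', 'sea', 'clean'] (min_width=19, slack=1)
Line 5: ['bean', 'desert', 'network'] (min_width=19, slack=1)
Line 6: ['dust', 'pepper', 'violin'] (min_width=18, slack=2)
Line 7: ['as', 'a', 'are'] (min_width=8, slack=12)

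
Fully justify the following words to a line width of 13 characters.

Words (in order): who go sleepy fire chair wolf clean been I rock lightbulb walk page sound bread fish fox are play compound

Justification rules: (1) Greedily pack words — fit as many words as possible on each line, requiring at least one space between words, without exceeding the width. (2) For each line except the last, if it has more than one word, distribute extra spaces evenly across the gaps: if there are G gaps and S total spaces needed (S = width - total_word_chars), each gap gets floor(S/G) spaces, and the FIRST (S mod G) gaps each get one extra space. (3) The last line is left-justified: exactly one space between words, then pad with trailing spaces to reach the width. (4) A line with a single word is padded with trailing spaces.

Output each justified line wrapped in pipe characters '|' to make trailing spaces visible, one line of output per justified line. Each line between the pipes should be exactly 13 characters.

Answer: |who go sleepy|
|fire    chair|
|wolf    clean|
|been  I  rock|
|lightbulb    |
|walk     page|
|sound   bread|
|fish  fox are|
|play compound|

Derivation:
Line 1: ['who', 'go', 'sleepy'] (min_width=13, slack=0)
Line 2: ['fire', 'chair'] (min_width=10, slack=3)
Line 3: ['wolf', 'clean'] (min_width=10, slack=3)
Line 4: ['been', 'I', 'rock'] (min_width=11, slack=2)
Line 5: ['lightbulb'] (min_width=9, slack=4)
Line 6: ['walk', 'page'] (min_width=9, slack=4)
Line 7: ['sound', 'bread'] (min_width=11, slack=2)
Line 8: ['fish', 'fox', 'are'] (min_width=12, slack=1)
Line 9: ['play', 'compound'] (min_width=13, slack=0)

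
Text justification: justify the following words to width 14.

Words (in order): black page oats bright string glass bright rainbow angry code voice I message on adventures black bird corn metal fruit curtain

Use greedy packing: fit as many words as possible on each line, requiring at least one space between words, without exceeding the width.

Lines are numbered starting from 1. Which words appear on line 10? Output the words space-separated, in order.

Answer: corn metal

Derivation:
Line 1: ['black', 'page'] (min_width=10, slack=4)
Line 2: ['oats', 'bright'] (min_width=11, slack=3)
Line 3: ['string', 'glass'] (min_width=12, slack=2)
Line 4: ['bright', 'rainbow'] (min_width=14, slack=0)
Line 5: ['angry', 'code'] (min_width=10, slack=4)
Line 6: ['voice', 'I'] (min_width=7, slack=7)
Line 7: ['message', 'on'] (min_width=10, slack=4)
Line 8: ['adventures'] (min_width=10, slack=4)
Line 9: ['black', 'bird'] (min_width=10, slack=4)
Line 10: ['corn', 'metal'] (min_width=10, slack=4)
Line 11: ['fruit', 'curtain'] (min_width=13, slack=1)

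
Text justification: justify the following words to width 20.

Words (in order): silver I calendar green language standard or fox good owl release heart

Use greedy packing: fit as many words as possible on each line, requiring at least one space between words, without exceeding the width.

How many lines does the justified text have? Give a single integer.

Answer: 4

Derivation:
Line 1: ['silver', 'I', 'calendar'] (min_width=17, slack=3)
Line 2: ['green', 'language'] (min_width=14, slack=6)
Line 3: ['standard', 'or', 'fox', 'good'] (min_width=20, slack=0)
Line 4: ['owl', 'release', 'heart'] (min_width=17, slack=3)
Total lines: 4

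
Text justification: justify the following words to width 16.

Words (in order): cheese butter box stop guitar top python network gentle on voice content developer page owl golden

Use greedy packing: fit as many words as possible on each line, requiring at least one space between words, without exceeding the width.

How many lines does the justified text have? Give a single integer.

Line 1: ['cheese', 'butter'] (min_width=13, slack=3)
Line 2: ['box', 'stop', 'guitar'] (min_width=15, slack=1)
Line 3: ['top', 'python'] (min_width=10, slack=6)
Line 4: ['network', 'gentle'] (min_width=14, slack=2)
Line 5: ['on', 'voice', 'content'] (min_width=16, slack=0)
Line 6: ['developer', 'page'] (min_width=14, slack=2)
Line 7: ['owl', 'golden'] (min_width=10, slack=6)
Total lines: 7

Answer: 7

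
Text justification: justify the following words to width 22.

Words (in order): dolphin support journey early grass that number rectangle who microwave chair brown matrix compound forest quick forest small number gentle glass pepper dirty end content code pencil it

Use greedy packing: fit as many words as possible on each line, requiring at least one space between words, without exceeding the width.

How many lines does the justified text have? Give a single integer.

Line 1: ['dolphin', 'support'] (min_width=15, slack=7)
Line 2: ['journey', 'early', 'grass'] (min_width=19, slack=3)
Line 3: ['that', 'number', 'rectangle'] (min_width=21, slack=1)
Line 4: ['who', 'microwave', 'chair'] (min_width=19, slack=3)
Line 5: ['brown', 'matrix', 'compound'] (min_width=21, slack=1)
Line 6: ['forest', 'quick', 'forest'] (min_width=19, slack=3)
Line 7: ['small', 'number', 'gentle'] (min_width=19, slack=3)
Line 8: ['glass', 'pepper', 'dirty', 'end'] (min_width=22, slack=0)
Line 9: ['content', 'code', 'pencil', 'it'] (min_width=22, slack=0)
Total lines: 9

Answer: 9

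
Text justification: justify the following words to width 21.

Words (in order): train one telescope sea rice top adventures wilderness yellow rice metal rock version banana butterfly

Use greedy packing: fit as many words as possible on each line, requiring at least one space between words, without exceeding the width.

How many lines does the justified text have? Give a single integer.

Answer: 6

Derivation:
Line 1: ['train', 'one', 'telescope'] (min_width=19, slack=2)
Line 2: ['sea', 'rice', 'top'] (min_width=12, slack=9)
Line 3: ['adventures', 'wilderness'] (min_width=21, slack=0)
Line 4: ['yellow', 'rice', 'metal'] (min_width=17, slack=4)
Line 5: ['rock', 'version', 'banana'] (min_width=19, slack=2)
Line 6: ['butterfly'] (min_width=9, slack=12)
Total lines: 6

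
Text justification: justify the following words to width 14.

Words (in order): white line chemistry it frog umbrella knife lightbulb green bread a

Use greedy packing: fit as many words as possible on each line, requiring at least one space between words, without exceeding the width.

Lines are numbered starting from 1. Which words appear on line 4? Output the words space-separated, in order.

Line 1: ['white', 'line'] (min_width=10, slack=4)
Line 2: ['chemistry', 'it'] (min_width=12, slack=2)
Line 3: ['frog', 'umbrella'] (min_width=13, slack=1)
Line 4: ['knife'] (min_width=5, slack=9)
Line 5: ['lightbulb'] (min_width=9, slack=5)
Line 6: ['green', 'bread', 'a'] (min_width=13, slack=1)

Answer: knife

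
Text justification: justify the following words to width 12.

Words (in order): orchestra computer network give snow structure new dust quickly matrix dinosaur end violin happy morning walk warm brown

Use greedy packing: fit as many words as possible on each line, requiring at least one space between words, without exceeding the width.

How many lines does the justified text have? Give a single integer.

Answer: 12

Derivation:
Line 1: ['orchestra'] (min_width=9, slack=3)
Line 2: ['computer'] (min_width=8, slack=4)
Line 3: ['network', 'give'] (min_width=12, slack=0)
Line 4: ['snow'] (min_width=4, slack=8)
Line 5: ['structure'] (min_width=9, slack=3)
Line 6: ['new', 'dust'] (min_width=8, slack=4)
Line 7: ['quickly'] (min_width=7, slack=5)
Line 8: ['matrix'] (min_width=6, slack=6)
Line 9: ['dinosaur', 'end'] (min_width=12, slack=0)
Line 10: ['violin', 'happy'] (min_width=12, slack=0)
Line 11: ['morning', 'walk'] (min_width=12, slack=0)
Line 12: ['warm', 'brown'] (min_width=10, slack=2)
Total lines: 12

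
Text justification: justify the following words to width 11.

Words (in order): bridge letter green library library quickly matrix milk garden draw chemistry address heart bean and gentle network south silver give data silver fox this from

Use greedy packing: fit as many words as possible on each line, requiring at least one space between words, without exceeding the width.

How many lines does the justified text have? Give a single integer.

Answer: 18

Derivation:
Line 1: ['bridge'] (min_width=6, slack=5)
Line 2: ['letter'] (min_width=6, slack=5)
Line 3: ['green'] (min_width=5, slack=6)
Line 4: ['library'] (min_width=7, slack=4)
Line 5: ['library'] (min_width=7, slack=4)
Line 6: ['quickly'] (min_width=7, slack=4)
Line 7: ['matrix', 'milk'] (min_width=11, slack=0)
Line 8: ['garden', 'draw'] (min_width=11, slack=0)
Line 9: ['chemistry'] (min_width=9, slack=2)
Line 10: ['address'] (min_width=7, slack=4)
Line 11: ['heart', 'bean'] (min_width=10, slack=1)
Line 12: ['and', 'gentle'] (min_width=10, slack=1)
Line 13: ['network'] (min_width=7, slack=4)
Line 14: ['south'] (min_width=5, slack=6)
Line 15: ['silver', 'give'] (min_width=11, slack=0)
Line 16: ['data', 'silver'] (min_width=11, slack=0)
Line 17: ['fox', 'this'] (min_width=8, slack=3)
Line 18: ['from'] (min_width=4, slack=7)
Total lines: 18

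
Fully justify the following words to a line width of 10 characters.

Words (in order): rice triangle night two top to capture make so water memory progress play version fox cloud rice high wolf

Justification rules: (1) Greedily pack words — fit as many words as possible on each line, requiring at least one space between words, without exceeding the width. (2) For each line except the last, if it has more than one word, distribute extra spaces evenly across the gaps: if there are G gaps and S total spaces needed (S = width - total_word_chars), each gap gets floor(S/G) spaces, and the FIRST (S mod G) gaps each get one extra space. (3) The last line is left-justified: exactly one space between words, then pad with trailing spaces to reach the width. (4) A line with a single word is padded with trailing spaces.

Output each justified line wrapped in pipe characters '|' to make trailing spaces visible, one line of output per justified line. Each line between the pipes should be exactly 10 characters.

Answer: |rice      |
|triangle  |
|night  two|
|top     to|
|capture   |
|make    so|
|water     |
|memory    |
|progress  |
|play      |
|version   |
|fox  cloud|
|rice  high|
|wolf      |

Derivation:
Line 1: ['rice'] (min_width=4, slack=6)
Line 2: ['triangle'] (min_width=8, slack=2)
Line 3: ['night', 'two'] (min_width=9, slack=1)
Line 4: ['top', 'to'] (min_width=6, slack=4)
Line 5: ['capture'] (min_width=7, slack=3)
Line 6: ['make', 'so'] (min_width=7, slack=3)
Line 7: ['water'] (min_width=5, slack=5)
Line 8: ['memory'] (min_width=6, slack=4)
Line 9: ['progress'] (min_width=8, slack=2)
Line 10: ['play'] (min_width=4, slack=6)
Line 11: ['version'] (min_width=7, slack=3)
Line 12: ['fox', 'cloud'] (min_width=9, slack=1)
Line 13: ['rice', 'high'] (min_width=9, slack=1)
Line 14: ['wolf'] (min_width=4, slack=6)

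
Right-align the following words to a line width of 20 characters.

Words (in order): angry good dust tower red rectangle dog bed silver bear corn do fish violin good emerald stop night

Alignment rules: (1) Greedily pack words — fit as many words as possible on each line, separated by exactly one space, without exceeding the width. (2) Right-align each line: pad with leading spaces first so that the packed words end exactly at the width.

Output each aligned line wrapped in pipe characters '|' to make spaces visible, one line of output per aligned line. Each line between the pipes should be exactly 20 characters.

Answer: |     angry good dust|
| tower red rectangle|
| dog bed silver bear|
| corn do fish violin|
|   good emerald stop|
|               night|

Derivation:
Line 1: ['angry', 'good', 'dust'] (min_width=15, slack=5)
Line 2: ['tower', 'red', 'rectangle'] (min_width=19, slack=1)
Line 3: ['dog', 'bed', 'silver', 'bear'] (min_width=19, slack=1)
Line 4: ['corn', 'do', 'fish', 'violin'] (min_width=19, slack=1)
Line 5: ['good', 'emerald', 'stop'] (min_width=17, slack=3)
Line 6: ['night'] (min_width=5, slack=15)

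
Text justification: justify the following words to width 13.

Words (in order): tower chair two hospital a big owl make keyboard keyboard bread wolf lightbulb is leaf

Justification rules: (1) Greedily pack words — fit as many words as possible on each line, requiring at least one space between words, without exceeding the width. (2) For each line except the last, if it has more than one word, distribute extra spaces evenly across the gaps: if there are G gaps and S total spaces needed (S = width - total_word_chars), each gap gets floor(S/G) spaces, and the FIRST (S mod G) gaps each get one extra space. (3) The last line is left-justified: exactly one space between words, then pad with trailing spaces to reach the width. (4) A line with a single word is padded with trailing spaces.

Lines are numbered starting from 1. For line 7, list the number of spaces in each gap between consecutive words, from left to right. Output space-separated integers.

Line 1: ['tower', 'chair'] (min_width=11, slack=2)
Line 2: ['two', 'hospital'] (min_width=12, slack=1)
Line 3: ['a', 'big', 'owl'] (min_width=9, slack=4)
Line 4: ['make', 'keyboard'] (min_width=13, slack=0)
Line 5: ['keyboard'] (min_width=8, slack=5)
Line 6: ['bread', 'wolf'] (min_width=10, slack=3)
Line 7: ['lightbulb', 'is'] (min_width=12, slack=1)
Line 8: ['leaf'] (min_width=4, slack=9)

Answer: 2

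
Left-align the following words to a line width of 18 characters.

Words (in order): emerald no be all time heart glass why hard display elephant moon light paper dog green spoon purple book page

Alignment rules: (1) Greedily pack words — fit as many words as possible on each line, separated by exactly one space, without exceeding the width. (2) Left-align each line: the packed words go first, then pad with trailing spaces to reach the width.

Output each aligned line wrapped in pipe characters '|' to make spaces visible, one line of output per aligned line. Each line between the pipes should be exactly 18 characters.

Line 1: ['emerald', 'no', 'be', 'all'] (min_width=17, slack=1)
Line 2: ['time', 'heart', 'glass'] (min_width=16, slack=2)
Line 3: ['why', 'hard', 'display'] (min_width=16, slack=2)
Line 4: ['elephant', 'moon'] (min_width=13, slack=5)
Line 5: ['light', 'paper', 'dog'] (min_width=15, slack=3)
Line 6: ['green', 'spoon', 'purple'] (min_width=18, slack=0)
Line 7: ['book', 'page'] (min_width=9, slack=9)

Answer: |emerald no be all |
|time heart glass  |
|why hard display  |
|elephant moon     |
|light paper dog   |
|green spoon purple|
|book page         |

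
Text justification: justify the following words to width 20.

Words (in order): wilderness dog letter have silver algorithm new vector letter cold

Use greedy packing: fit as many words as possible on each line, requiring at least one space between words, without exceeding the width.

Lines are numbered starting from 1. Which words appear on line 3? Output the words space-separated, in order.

Line 1: ['wilderness', 'dog'] (min_width=14, slack=6)
Line 2: ['letter', 'have', 'silver'] (min_width=18, slack=2)
Line 3: ['algorithm', 'new', 'vector'] (min_width=20, slack=0)
Line 4: ['letter', 'cold'] (min_width=11, slack=9)

Answer: algorithm new vector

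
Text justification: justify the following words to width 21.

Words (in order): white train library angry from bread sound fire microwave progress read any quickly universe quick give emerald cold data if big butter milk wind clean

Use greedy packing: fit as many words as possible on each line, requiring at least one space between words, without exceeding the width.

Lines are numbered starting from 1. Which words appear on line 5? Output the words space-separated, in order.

Line 1: ['white', 'train', 'library'] (min_width=19, slack=2)
Line 2: ['angry', 'from', 'bread'] (min_width=16, slack=5)
Line 3: ['sound', 'fire', 'microwave'] (min_width=20, slack=1)
Line 4: ['progress', 'read', 'any'] (min_width=17, slack=4)
Line 5: ['quickly', 'universe'] (min_width=16, slack=5)
Line 6: ['quick', 'give', 'emerald'] (min_width=18, slack=3)
Line 7: ['cold', 'data', 'if', 'big'] (min_width=16, slack=5)
Line 8: ['butter', 'milk', 'wind'] (min_width=16, slack=5)
Line 9: ['clean'] (min_width=5, slack=16)

Answer: quickly universe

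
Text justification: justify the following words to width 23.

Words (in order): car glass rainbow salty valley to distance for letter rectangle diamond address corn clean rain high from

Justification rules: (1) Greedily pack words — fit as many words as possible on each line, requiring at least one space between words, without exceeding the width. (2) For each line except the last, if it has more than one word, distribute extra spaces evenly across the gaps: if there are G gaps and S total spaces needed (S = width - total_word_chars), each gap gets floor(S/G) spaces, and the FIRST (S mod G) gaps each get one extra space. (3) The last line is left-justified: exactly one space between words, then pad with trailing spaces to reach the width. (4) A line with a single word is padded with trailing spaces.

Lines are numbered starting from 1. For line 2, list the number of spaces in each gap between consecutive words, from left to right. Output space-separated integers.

Line 1: ['car', 'glass', 'rainbow', 'salty'] (min_width=23, slack=0)
Line 2: ['valley', 'to', 'distance', 'for'] (min_width=22, slack=1)
Line 3: ['letter', 'rectangle'] (min_width=16, slack=7)
Line 4: ['diamond', 'address', 'corn'] (min_width=20, slack=3)
Line 5: ['clean', 'rain', 'high', 'from'] (min_width=20, slack=3)

Answer: 2 1 1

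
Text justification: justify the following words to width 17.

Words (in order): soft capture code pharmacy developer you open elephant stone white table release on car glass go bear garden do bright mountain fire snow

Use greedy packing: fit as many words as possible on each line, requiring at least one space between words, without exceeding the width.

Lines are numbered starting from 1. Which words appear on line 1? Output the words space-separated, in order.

Line 1: ['soft', 'capture', 'code'] (min_width=17, slack=0)
Line 2: ['pharmacy'] (min_width=8, slack=9)
Line 3: ['developer', 'you'] (min_width=13, slack=4)
Line 4: ['open', 'elephant'] (min_width=13, slack=4)
Line 5: ['stone', 'white', 'table'] (min_width=17, slack=0)
Line 6: ['release', 'on', 'car'] (min_width=14, slack=3)
Line 7: ['glass', 'go', 'bear'] (min_width=13, slack=4)
Line 8: ['garden', 'do', 'bright'] (min_width=16, slack=1)
Line 9: ['mountain', 'fire'] (min_width=13, slack=4)
Line 10: ['snow'] (min_width=4, slack=13)

Answer: soft capture code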